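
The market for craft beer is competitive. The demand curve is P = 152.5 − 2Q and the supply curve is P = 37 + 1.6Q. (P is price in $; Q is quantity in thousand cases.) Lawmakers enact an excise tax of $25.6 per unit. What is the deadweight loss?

Competitive equilibrium: 152.5 − 2Q = 37 + 1.6Q → Q* = 32.0833, P* = 88.3333.
With the tax, the buyer price exceeds the seller price by 25.6: (152.5 − 2Q) − (37 + 1.6Q) = 25.6 → Q' = 24.9722.
ΔQ = 32.0833 − 24.9722 = 7.1111; the wedge equals the tax, 25.6.
The triangle = ½ × 7.1111 × 25.6 = $91.02 thousand.

$91.02 thousand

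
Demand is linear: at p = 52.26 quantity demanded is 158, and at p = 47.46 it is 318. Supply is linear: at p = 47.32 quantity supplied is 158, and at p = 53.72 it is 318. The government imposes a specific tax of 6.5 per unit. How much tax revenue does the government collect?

882.14

Demand slope = (47.46 − 52.26)/(318 − 158) = −0.03, so p = 57 − 0.03q.
Supply slope = (53.72 − 47.32)/(318 − 158) = 0.04, so p = 41 + 0.04q.
Competitive equilibrium: 57 − 0.03q = 41 + 0.04q → q* = 228.5714, p* = 50.1429.
With the tax, the buyer price exceeds the seller price by 6.5: (57 − 0.03q) − (41 + 0.04q) = 6.5 → q' = 135.7143.
Tax revenue = 6.5 × 135.7143 = 882.14.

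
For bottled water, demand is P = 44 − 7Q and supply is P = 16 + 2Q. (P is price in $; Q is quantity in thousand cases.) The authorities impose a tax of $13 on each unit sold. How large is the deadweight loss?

$9.39 thousand

Competitive equilibrium: 44 − 7Q = 16 + 2Q → Q* = 3.1111, P* = 22.2222.
With the tax, the buyer price exceeds the seller price by 13: (44 − 7Q) − (16 + 2Q) = 13 → Q' = 1.6667.
ΔQ = 3.1111 − 1.6667 = 1.4444; the wedge equals the tax, 13.
Deadweight loss = ½ × 1.4444 × 13 = $9.39 thousand.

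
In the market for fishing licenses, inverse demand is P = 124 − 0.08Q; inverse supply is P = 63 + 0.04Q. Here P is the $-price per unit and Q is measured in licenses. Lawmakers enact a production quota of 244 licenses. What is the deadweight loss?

Competitive equilibrium: 124 − 0.08Q = 63 + 0.04Q → Q* = 508.3333, P* = 83.3333.
At Q = 244: demand price = 124 − 0.08·244 = 104.48; supply price = 63 + 0.04·244 = 72.76.
ΔQ = 508.3333 − 244 = 264.3333; wedge = 104.48 − 72.76 = 31.72.
The triangle = ½ × 264.3333 × 31.72 = $4192.33.

$4192.33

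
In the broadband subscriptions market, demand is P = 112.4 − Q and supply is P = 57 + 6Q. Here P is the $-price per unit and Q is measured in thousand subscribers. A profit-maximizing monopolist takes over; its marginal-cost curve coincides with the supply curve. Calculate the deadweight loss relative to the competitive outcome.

$3.43 thousand

Competitive equilibrium: 112.4 − Q = 57 + 6Q → Q* = 7.9143, P* = 104.4857.
Marginal revenue: MR = 112.4 − 2Q. Set MR = MC: 112.4 − 2Q = 57 + 6Q → Q_m = 6.925.
Price P_m = 112.4 − 1·6.925 = 105.475; MC(Q_m) = 57 + 6·6.925 = 98.55.
Competitive Q* = 7.9143, so ΔQ = 0.9893; wedge = 105.475 − 98.55 = 6.925.
Welfare loss = ½ × 0.9893 × 6.925 = $3.43 thousand.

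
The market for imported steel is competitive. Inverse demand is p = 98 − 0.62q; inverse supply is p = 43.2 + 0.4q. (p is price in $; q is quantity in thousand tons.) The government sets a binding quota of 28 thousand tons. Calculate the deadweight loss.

Competitive equilibrium: 98 − 0.62q = 43.2 + 0.4q → q* = 53.7255, p* = 64.6902.
At q = 28: demand price = 98 − 0.62·28 = 80.64; supply price = 43.2 + 0.4·28 = 54.4.
Δq = 53.7255 − 28 = 25.7255; wedge = 80.64 − 54.4 = 26.24.
DWL = ½ × 25.7255 × 26.24 = $337.52 thousand.

$337.52 thousand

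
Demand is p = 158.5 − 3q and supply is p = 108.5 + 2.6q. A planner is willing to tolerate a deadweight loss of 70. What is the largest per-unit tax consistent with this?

28

Competitive equilibrium: 158.5 − 3q = 108.5 + 2.6q → q* = 8.9286, p* = 131.7143.
A tax t gives Δq = t/5.6 and wedge t, so DWL = t²/11.2.
t²/11.2 = 70 → t² = 784 → t = 28.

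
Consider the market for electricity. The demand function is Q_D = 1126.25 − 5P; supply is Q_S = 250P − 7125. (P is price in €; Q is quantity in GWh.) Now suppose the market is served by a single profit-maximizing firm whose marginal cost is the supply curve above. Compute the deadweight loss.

In inverse form: demand P = 225.25 − 0.2Q, supply P = 28.5 + 0.004Q.
Competitive equilibrium: 225.25 − 0.2Q = 28.5 + 0.004Q → Q* = 964.4608, P* = 32.3578.
Marginal revenue: MR = 225.25 − 0.4Q. Set MR = MC: 225.25 − 0.4Q = 28.5 + 0.004Q → Q_m = 487.005.
Price P_m = 225.25 − 0.2·487.005 = 127.849; MC(Q_m) = 28.5 + 0.004·487.005 = 30.448.
Competitive Q* = 964.4608, so ΔQ = 477.4558; wedge = 127.849 − 30.448 = 97.401.
The triangle = ½ × 477.4558 × 97.401 = €23252.34.

€23252.34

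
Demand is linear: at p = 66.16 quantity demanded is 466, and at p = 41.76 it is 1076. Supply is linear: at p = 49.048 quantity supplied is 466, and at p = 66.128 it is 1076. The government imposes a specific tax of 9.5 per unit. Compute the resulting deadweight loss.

663.60

Demand slope = (41.76 − 66.16)/(1076 − 466) = −0.04, so p = 84.8 − 0.04q.
Supply slope = (66.128 − 49.048)/(1076 − 466) = 0.028, so p = 36 + 0.028q.
Competitive equilibrium: 84.8 − 0.04q = 36 + 0.028q → q* = 717.6471, p* = 56.0941.
With the tax, the buyer price exceeds the seller price by 9.5: (84.8 − 0.04q) − (36 + 0.028q) = 9.5 → q' = 577.9412.
Δq = 717.6471 − 577.9412 = 139.7059; the wedge equals the tax, 9.5.
Welfare loss = ½ × 139.7059 × 9.5 = 663.60.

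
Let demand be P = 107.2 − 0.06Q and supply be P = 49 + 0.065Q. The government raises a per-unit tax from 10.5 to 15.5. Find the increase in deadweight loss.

520

Competitive equilibrium: 107.2 − 0.06Q = 49 + 0.065Q → Q* = 465.6, P* = 79.264.
For a per-unit tax t: ΔQ = t/0.125, so DWL = ½·t·(t/0.125) = t²/0.25.
At t = 10.5: DWL = 441. At t = 15.5: DWL = 961.
Increase = 961 − 441 = 520.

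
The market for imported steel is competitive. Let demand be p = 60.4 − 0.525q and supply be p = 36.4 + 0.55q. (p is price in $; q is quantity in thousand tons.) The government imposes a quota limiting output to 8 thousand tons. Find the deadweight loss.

$110.31 thousand

Competitive equilibrium: 60.4 − 0.525q = 36.4 + 0.55q → q* = 22.3256, p* = 48.6791.
At q = 8: demand price = 60.4 − 0.525·8 = 56.2; supply price = 36.4 + 0.55·8 = 40.8.
Δq = 22.3256 − 8 = 14.3256; wedge = 56.2 − 40.8 = 15.4.
The triangle = ½ × 14.3256 × 15.4 = $110.31 thousand.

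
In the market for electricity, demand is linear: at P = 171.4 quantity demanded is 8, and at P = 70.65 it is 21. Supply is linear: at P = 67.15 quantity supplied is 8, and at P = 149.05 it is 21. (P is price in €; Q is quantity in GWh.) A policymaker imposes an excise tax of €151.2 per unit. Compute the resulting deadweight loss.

€813.57

Demand slope = (70.65 − 171.4)/(21 − 8) = −7.75, so P = 233.4 − 7.75Q.
Supply slope = (149.05 − 67.15)/(21 − 8) = 6.3, so P = 16.75 + 6.3Q.
Competitive equilibrium: 233.4 − 7.75Q = 16.75 + 6.3Q → Q* = 15.4199, P* = 113.8956.
With the tax, the buyer price exceeds the seller price by 151.2: (233.4 − 7.75Q) − (16.75 + 6.3Q) = 151.2 → Q' = 4.6584.
ΔQ = 15.4199 − 4.6584 = 10.7615; the wedge equals the tax, 151.2.
Welfare loss = ½ × 10.7615 × 151.2 = €813.57.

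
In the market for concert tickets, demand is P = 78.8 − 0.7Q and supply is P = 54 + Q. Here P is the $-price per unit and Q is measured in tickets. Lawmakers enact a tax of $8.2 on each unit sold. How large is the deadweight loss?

$19.78

Competitive equilibrium: 78.8 − 0.7Q = 54 + Q → Q* = 14.5882, P* = 68.5882.
With the tax, the buyer price exceeds the seller price by 8.2: (78.8 − 0.7Q) − (54 + Q) = 8.2 → Q' = 9.7647.
ΔQ = 14.5882 − 9.7647 = 4.8235; the wedge equals the tax, 8.2.
Deadweight loss = ½ × 4.8235 × 8.2 = $19.78.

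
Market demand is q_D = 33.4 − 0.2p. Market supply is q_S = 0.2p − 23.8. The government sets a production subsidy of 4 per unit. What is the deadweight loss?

In inverse form: demand p = 167 − 5q, supply p = 119 + 5q.
Competitive equilibrium: 167 − 5q = 119 + 5q → q* = 4.8, p* = 143.
The subsidy lowers effective supply by 4: p = 115 + 5q.
New quantity: 167 − 5q = 115 + 5q → q' = 5.2.
Overproduction Δq = 5.2 − 4.8 = 0.4; wedge = subsidy = 4.
DWL = ½ × 0.4 × 4 = 0.80.

0.80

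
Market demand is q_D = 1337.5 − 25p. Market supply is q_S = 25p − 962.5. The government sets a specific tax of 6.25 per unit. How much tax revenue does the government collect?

683.59

In inverse form: demand p = 53.5 − 0.04q, supply p = 38.5 + 0.04q.
Competitive equilibrium: 53.5 − 0.04q = 38.5 + 0.04q → q* = 187.5, p* = 46.
With the tax, the buyer price exceeds the seller price by 6.25: (53.5 − 0.04q) − (38.5 + 0.04q) = 6.25 → q' = 109.375.
Tax revenue = 6.25 × 109.375 = 683.59.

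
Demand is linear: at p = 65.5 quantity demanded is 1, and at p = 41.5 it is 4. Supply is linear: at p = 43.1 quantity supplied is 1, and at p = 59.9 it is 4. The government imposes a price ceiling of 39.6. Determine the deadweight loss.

35.10

Demand slope = (41.5 − 65.5)/(4 − 1) = −8, so p = 73.5 − 8q.
Supply slope = (59.9 − 43.1)/(4 − 1) = 5.6, so p = 37.5 + 5.6q.
Competitive equilibrium: 73.5 − 8q = 37.5 + 5.6q → q* = 2.6471, p* = 52.3235.
At the ceiling p = 39.6, quantity supplied = (39.6 − 37.5)/5.6 = 0.375.
Willingness to pay at q' = 0.375: 73.5 − 8·0.375 = 70.5.
Δq = 2.6471 − 0.375 = 2.2721; wedge = 70.5 − 39.6 = 30.9.
DWL = ½ × 2.2721 × 30.9 = 35.10.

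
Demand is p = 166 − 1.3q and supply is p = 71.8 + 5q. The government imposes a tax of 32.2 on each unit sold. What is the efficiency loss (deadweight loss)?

Competitive equilibrium: 166 − 1.3q = 71.8 + 5q → q* = 14.9524, p* = 146.5619.
With the tax, the buyer price exceeds the seller price by 32.2: (166 − 1.3q) − (71.8 + 5q) = 32.2 → q' = 9.8413.
Δq = 14.9524 − 9.8413 = 5.1111; the wedge equals the tax, 32.2.
Welfare loss = ½ × 5.1111 × 32.2 = 82.29.

82.29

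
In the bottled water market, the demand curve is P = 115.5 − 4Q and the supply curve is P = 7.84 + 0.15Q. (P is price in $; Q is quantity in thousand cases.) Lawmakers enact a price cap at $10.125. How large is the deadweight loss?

Competitive equilibrium: 115.5 − 4Q = 7.84 + 0.15Q → Q* = 25.9422, P* = 11.7313.
At the ceiling P = 10.125, quantity supplied = (10.125 − 7.84)/0.15 = 15.2333.
Willingness to pay at Q' = 15.2333: 115.5 − 4·15.2333 = 54.5668.
ΔQ = 25.9422 − 15.2333 = 10.7089; wedge = 54.5668 − 10.125 = 44.4418.
DWL = ½ × 10.7089 × 44.4418 = $237.96 thousand.

$237.96 thousand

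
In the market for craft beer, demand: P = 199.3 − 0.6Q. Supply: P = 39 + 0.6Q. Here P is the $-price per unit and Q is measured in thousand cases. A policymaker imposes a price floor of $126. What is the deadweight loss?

$78.20 thousand

Competitive equilibrium: 199.3 − 0.6Q = 39 + 0.6Q → Q* = 133.5833, P* = 119.15.
At the floor P = 126, quantity demanded = (199.3 − 126)/0.6 = 122.1667.
Sellers' marginal cost at Q' = 122.1667: 39 + 0.6·122.1667 = 112.3.
ΔQ = 133.5833 − 122.1667 = 11.4166; wedge = 126 − 112.3 = 13.7.
The triangle = ½ × 11.4166 × 13.7 = $78.20 thousand.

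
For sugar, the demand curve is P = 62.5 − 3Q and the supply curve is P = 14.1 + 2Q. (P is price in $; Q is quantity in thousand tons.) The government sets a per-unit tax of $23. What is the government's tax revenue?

Competitive equilibrium: 62.5 − 3Q = 14.1 + 2Q → Q* = 9.68, P* = 33.46.
With the tax, the buyer price exceeds the seller price by 23: (62.5 − 3Q) − (14.1 + 2Q) = 23 → Q' = 5.08.
Tax revenue = 23 × 5.08 = $116.84 thousand.

$116.84 thousand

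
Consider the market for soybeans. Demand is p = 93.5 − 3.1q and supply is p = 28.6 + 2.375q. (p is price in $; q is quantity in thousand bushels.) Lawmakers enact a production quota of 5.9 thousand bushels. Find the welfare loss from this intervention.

Competitive equilibrium: 93.5 − 3.1q = 28.6 + 2.375q → q* = 11.8539, p* = 56.753.
At q = 5.9: demand price = 93.5 − 3.1·5.9 = 75.21; supply price = 28.6 + 2.375·5.9 = 42.6125.
Δq = 11.8539 − 5.9 = 5.9539; wedge = 75.21 − 42.6125 = 32.5975.
Deadweight loss = ½ × 5.9539 × 32.5975 = $97.04 thousand.

$97.04 thousand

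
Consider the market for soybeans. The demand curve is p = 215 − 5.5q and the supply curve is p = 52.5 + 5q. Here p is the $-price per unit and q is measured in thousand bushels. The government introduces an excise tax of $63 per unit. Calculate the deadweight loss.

Competitive equilibrium: 215 − 5.5q = 52.5 + 5q → q* = 15.4762, p* = 129.881.
With the tax, the buyer price exceeds the seller price by 63: (215 − 5.5q) − (52.5 + 5q) = 63 → q' = 9.4762.
Δq = 15.4762 − 9.4762 = 6; the wedge equals the tax, 63.
DWL = ½ × 6 × 63 = $189 thousand.

$189 thousand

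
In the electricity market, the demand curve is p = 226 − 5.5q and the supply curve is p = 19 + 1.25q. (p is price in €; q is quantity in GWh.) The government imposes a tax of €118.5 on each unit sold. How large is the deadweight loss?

€1040.17

Competitive equilibrium: 226 − 5.5q = 19 + 1.25q → q* = 30.6667, p* = 57.3333.
With the tax, the buyer price exceeds the seller price by 118.5: (226 − 5.5q) − (19 + 1.25q) = 118.5 → q' = 13.1111.
Δq = 30.6667 − 13.1111 = 17.5556; the wedge equals the tax, 118.5.
Deadweight loss = ½ × 17.5556 × 118.5 = €1040.17.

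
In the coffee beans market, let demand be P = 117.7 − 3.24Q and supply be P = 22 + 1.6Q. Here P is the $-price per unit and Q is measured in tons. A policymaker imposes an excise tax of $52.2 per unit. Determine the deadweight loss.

Competitive equilibrium: 117.7 − 3.24Q = 22 + 1.6Q → Q* = 19.7727, P* = 53.6364.
With the tax, the buyer price exceeds the seller price by 52.2: (117.7 − 3.24Q) − (22 + 1.6Q) = 52.2 → Q' = 8.9876.
ΔQ = 19.7727 − 8.9876 = 10.7851; the wedge equals the tax, 52.2.
Deadweight loss = ½ × 10.7851 × 52.2 = $281.49.

$281.49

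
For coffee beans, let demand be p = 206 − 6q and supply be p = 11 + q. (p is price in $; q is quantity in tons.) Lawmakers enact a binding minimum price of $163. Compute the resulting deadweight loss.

Competitive equilibrium: 206 − 6q = 11 + q → q* = 27.857143, p* = 38.857143.
At the floor p = 163, quantity demanded = (206 − 163)/6 = 7.166667.
Sellers' marginal cost at q' = 7.166667: 11 + 1·7.166667 = 18.166667.
Δq = 27.857143 − 7.166667 = 20.690476; wedge = 163 − 18.166667 = 144.833333.
Deadweight loss = ½ × 20.690476 × 144.833333 = $1498.34.

$1498.34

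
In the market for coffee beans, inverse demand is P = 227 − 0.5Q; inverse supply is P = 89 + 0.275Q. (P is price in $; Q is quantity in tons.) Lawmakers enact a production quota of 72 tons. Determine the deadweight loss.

$4359.25

Competitive equilibrium: 227 − 0.5Q = 89 + 0.275Q → Q* = 178.0645, P* = 137.9677.
At Q = 72: demand price = 227 − 0.5·72 = 191; supply price = 89 + 0.275·72 = 108.8.
ΔQ = 178.0645 − 72 = 106.0645; wedge = 191 − 108.8 = 82.2.
DWL = ½ × 106.0645 × 82.2 = $4359.25.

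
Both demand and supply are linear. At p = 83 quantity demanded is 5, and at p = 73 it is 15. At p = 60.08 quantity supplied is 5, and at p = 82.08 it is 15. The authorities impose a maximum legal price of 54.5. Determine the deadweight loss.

Demand slope = (73 − 83)/(15 − 5) = −1, so p = 88 − q.
Supply slope = (82.08 − 60.08)/(15 − 5) = 2.2, so p = 49.08 + 2.2q.
Competitive equilibrium: 88 − q = 49.08 + 2.2q → q* = 12.1625, p* = 75.8375.
At the ceiling p = 54.5, quantity supplied = (54.5 − 49.08)/2.2 = 2.4636.
Willingness to pay at q' = 2.4636: 88 − 1·2.4636 = 85.5364.
Δq = 12.1625 − 2.4636 = 9.6989; wedge = 85.5364 − 54.5 = 31.0364.
Deadweight loss = ½ × 9.6989 × 31.0364 = 150.51.

150.51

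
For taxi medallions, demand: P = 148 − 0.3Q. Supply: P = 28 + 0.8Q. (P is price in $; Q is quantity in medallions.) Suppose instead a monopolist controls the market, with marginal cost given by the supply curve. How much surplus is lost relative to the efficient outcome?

Competitive equilibrium: 148 − 0.3Q = 28 + 0.8Q → Q* = 109.0909, P* = 115.2727.
Marginal revenue: MR = 148 − 0.6Q. Set MR = MC: 148 − 0.6Q = 28 + 0.8Q → Q_m = 85.7143.
Price P_m = 148 − 0.3·85.7143 = 122.2857; MC(Q_m) = 28 + 0.8·85.7143 = 96.5714.
Competitive Q* = 109.0909, so ΔQ = 23.3766; wedge = 122.2857 − 96.5714 = 25.7143.
Welfare loss = ½ × 23.3766 × 25.7143 = $300.56.

$300.56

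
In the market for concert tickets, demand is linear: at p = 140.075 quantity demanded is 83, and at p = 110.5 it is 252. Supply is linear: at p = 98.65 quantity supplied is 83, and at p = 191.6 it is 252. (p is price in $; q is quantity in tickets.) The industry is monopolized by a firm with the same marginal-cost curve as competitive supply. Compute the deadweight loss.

Demand slope = (110.5 − 140.075)/(252 − 83) = −0.175, so p = 154.6 − 0.175q.
Supply slope = (191.6 − 98.65)/(252 − 83) = 0.55, so p = 53 + 0.55q.
Competitive equilibrium: 154.6 − 0.175q = 53 + 0.55q → q* = 140.1379, p* = 130.0759.
Marginal revenue: MR = 154.6 − 0.35q. Set MR = MC: 154.6 − 0.35q = 53 + 0.55q → q_m = 112.8889.
Price p_m = 154.6 − 0.175·112.8889 = 134.8444; MC(q_m) = 53 + 0.55·112.8889 = 115.0889.
Competitive q* = 140.1379, so Δq = 27.249; wedge = 134.8444 − 115.0889 = 19.7555.
The triangle = ½ × 27.249 × 19.7555 = $269.16.

$269.16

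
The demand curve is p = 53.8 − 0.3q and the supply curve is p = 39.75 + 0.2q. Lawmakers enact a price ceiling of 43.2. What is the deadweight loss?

Competitive equilibrium: 53.8 − 0.3q = 39.75 + 0.2q → q* = 28.1, p* = 45.37.
At the ceiling p = 43.2, quantity supplied = (43.2 − 39.75)/0.2 = 17.25.
Willingness to pay at q' = 17.25: 53.8 − 0.3·17.25 = 48.625.
Δq = 28.1 − 17.25 = 10.85; wedge = 48.625 − 43.2 = 5.425.
DWL = ½ × 10.85 × 5.425 = 29.43.

29.43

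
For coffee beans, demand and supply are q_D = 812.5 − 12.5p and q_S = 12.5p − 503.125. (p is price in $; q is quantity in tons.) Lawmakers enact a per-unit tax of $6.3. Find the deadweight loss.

$124.03

In inverse form: demand p = 65 − 0.08q, supply p = 40.25 + 0.08q.
Competitive equilibrium: 65 − 0.08q = 40.25 + 0.08q → q* = 154.6875, p* = 52.625.
With the tax, the buyer price exceeds the seller price by 6.3: (65 − 0.08q) − (40.25 + 0.08q) = 6.3 → q' = 115.3125.
Δq = 154.6875 − 115.3125 = 39.375; the wedge equals the tax, 6.3.
The triangle = ½ × 39.375 × 6.3 = $124.03.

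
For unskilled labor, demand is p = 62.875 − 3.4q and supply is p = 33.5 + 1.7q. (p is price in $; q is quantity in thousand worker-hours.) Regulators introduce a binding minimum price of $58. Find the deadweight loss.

$47.72 thousand

Competitive equilibrium: 62.875 − 3.4q = 33.5 + 1.7q → q* = 5.7598, p* = 43.2917.
At the floor p = 58, quantity demanded = (62.875 − 58)/3.4 = 1.4338.
Sellers' marginal cost at q' = 1.4338: 33.5 + 1.7·1.4338 = 35.9375.
Δq = 5.7598 − 1.4338 = 4.326; wedge = 58 − 35.9375 = 22.0625.
Welfare loss = ½ × 4.326 × 22.0625 = $47.72 thousand.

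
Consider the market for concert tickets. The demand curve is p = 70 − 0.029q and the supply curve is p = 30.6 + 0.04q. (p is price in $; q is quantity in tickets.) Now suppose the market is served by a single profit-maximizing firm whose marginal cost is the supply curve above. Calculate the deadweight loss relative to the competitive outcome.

Competitive equilibrium: 70 − 0.029q = 30.6 + 0.04q → q* = 571.0145, p* = 53.4406.
Marginal revenue: MR = 70 − 0.058q. Set MR = MC: 70 − 0.058q = 30.6 + 0.04q → q_m = 402.0408.
Price p_m = 70 − 0.029·402.0408 = 58.3408; MC(q_m) = 30.6 + 0.04·402.0408 = 46.6816.
Competitive q* = 571.0145, so Δq = 168.9737; wedge = 58.3408 − 46.6816 = 11.6592.
Welfare loss = ½ × 168.9737 × 11.6592 = $985.05.

$985.05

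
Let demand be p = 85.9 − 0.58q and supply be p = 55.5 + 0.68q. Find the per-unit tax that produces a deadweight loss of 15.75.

Competitive equilibrium: 85.9 − 0.58q = 55.5 + 0.68q → q* = 24.127, p* = 71.9063.
A tax t gives Δq = t/1.26 and wedge t, so DWL = t²/2.52.
t²/2.52 = 15.75 → t² = 39.69 → t = 6.3.

6.3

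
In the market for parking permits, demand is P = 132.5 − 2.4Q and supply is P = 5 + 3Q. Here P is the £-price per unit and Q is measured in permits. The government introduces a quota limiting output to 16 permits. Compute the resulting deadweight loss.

Competitive equilibrium: 132.5 − 2.4Q = 5 + 3Q → Q* = 23.6111, P* = 75.8333.
At Q = 16: demand price = 132.5 − 2.4·16 = 94.1; supply price = 5 + 3·16 = 53.
ΔQ = 23.6111 − 16 = 7.6111; wedge = 94.1 − 53 = 41.1.
The triangle = ½ × 7.6111 × 41.1 = £156.41.

£156.41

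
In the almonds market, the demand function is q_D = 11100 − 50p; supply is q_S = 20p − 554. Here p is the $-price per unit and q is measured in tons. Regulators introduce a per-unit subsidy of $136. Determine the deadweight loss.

$132114.29

In inverse form: demand p = 222 − 0.02q, supply p = 27.7 + 0.05q.
Competitive equilibrium: 222 − 0.02q = 27.7 + 0.05q → q* = 2775.71429, p* = 166.48571.
The subsidy lowers effective supply by 136: p = 0.05q − 108.3.
New quantity: 222 − 0.02q = 0.05q − 108.3 → q' = 4718.57143.
Overproduction Δq = 4718.57143 − 2775.71429 = 1942.85714; wedge = subsidy = 136.
Welfare loss = ½ × 1942.85714 × 136 = $132114.29.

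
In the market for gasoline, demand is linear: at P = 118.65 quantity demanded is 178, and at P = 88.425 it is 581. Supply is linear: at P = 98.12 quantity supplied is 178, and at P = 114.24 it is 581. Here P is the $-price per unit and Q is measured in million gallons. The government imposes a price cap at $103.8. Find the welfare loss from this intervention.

$76.70 million

Demand slope = (88.425 − 118.65)/(581 − 178) = −0.075, so P = 132 − 0.075Q.
Supply slope = (114.24 − 98.12)/(581 − 178) = 0.04, so P = 91 + 0.04Q.
Competitive equilibrium: 132 − 0.075Q = 91 + 0.04Q → Q* = 356.5217, P* = 105.2609.
At the ceiling P = 103.8, quantity supplied = (103.8 − 91)/0.04 = 320.
Willingness to pay at Q' = 320: 132 − 0.075·320 = 108.
ΔQ = 356.5217 − 320 = 36.5217; wedge = 108 − 103.8 = 4.2.
The triangle = ½ × 36.5217 × 4.2 = $76.70 million.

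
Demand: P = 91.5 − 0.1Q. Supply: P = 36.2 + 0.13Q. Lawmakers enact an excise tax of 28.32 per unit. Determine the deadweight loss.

1743.53

Competitive equilibrium: 91.5 − 0.1Q = 36.2 + 0.13Q → Q* = 240.4348, P* = 67.4565.
With the tax, the buyer price exceeds the seller price by 28.32: (91.5 − 0.1Q) − (36.2 + 0.13Q) = 28.32 → Q' = 117.3043.
ΔQ = 240.4348 − 117.3043 = 123.1305; the wedge equals the tax, 28.32.
The triangle = ½ × 123.1305 × 28.32 = 1743.53.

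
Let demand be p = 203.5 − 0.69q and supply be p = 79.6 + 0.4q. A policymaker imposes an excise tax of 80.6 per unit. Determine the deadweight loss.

2979.98

Competitive equilibrium: 203.5 − 0.69q = 79.6 + 0.4q → q* = 113.6697, p* = 125.0679.
With the tax, the buyer price exceeds the seller price by 80.6: (203.5 − 0.69q) − (79.6 + 0.4q) = 80.6 → q' = 39.7248.
Δq = 113.6697 − 39.7248 = 73.9449; the wedge equals the tax, 80.6.
The triangle = ½ × 73.9449 × 80.6 = 2979.98.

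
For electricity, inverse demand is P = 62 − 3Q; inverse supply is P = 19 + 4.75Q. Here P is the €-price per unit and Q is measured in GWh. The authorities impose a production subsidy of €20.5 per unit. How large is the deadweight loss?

€27.11

Competitive equilibrium: 62 − 3Q = 19 + 4.75Q → Q* = 5.5484, P* = 45.3548.
The subsidy lowers effective supply by 20.5: P = 4.75Q − 1.5.
New quantity: 62 − 3Q = 4.75Q − 1.5 → Q' = 8.1935.
Overproduction ΔQ = 8.1935 − 5.5484 = 2.6451; wedge = subsidy = 20.5.
Welfare loss = ½ × 2.6451 × 20.5 = €27.11.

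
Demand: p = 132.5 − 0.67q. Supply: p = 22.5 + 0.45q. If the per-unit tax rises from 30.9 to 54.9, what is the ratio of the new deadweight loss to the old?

Competitive equilibrium: 132.5 − 0.67q = 22.5 + 0.45q → q* = 98.2143, p* = 66.6964.
For a per-unit tax t: Δq = t/1.12, so DWL = ½·t·(t/1.12) = t²/2.24.
At t = 30.9: DWL = 426.254. At t = 54.9: DWL = 1345.540.
Ratio = (54.9/30.9)² = 3.157.

3.157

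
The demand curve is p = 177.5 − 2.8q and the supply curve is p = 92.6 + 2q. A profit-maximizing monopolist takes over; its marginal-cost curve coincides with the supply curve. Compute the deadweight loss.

101.91

Competitive equilibrium: 177.5 − 2.8q = 92.6 + 2q → q* = 17.6875, p* = 127.975.
Marginal revenue: MR = 177.5 − 5.6q. Set MR = MC: 177.5 − 5.6q = 92.6 + 2q → q_m = 11.1711.
Price p_m = 177.5 − 2.8·11.1711 = 146.2209; MC(q_m) = 92.6 + 2·11.1711 = 114.9422.
Competitive q* = 17.6875, so Δq = 6.5164; wedge = 146.2209 − 114.9422 = 31.2787.
Welfare loss = ½ × 6.5164 × 31.2787 = 101.91.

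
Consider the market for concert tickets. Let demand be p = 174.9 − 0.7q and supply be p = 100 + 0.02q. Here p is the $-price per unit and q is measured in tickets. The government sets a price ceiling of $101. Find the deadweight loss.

$1050.84

Competitive equilibrium: 174.9 − 0.7q = 100 + 0.02q → q* = 104.0278, p* = 102.0806.
At the ceiling p = 101, quantity supplied = (101 − 100)/0.02 = 50.
Willingness to pay at q' = 50: 174.9 − 0.7·50 = 139.9.
Δq = 104.0278 − 50 = 54.0278; wedge = 139.9 − 101 = 38.9.
Welfare loss = ½ × 54.0278 × 38.9 = $1050.84.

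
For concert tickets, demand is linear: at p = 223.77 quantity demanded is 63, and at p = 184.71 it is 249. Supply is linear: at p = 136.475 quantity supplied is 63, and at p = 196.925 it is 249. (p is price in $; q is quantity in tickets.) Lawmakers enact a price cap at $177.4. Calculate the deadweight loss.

Demand slope = (184.71 − 223.77)/(249 − 63) = −0.21, so p = 237 − 0.21q.
Supply slope = (196.925 − 136.475)/(249 − 63) = 0.325, so p = 116 + 0.325q.
Competitive equilibrium: 237 − 0.21q = 116 + 0.325q → q* = 226.16822, p* = 189.50467.
At the ceiling p = 177.4, quantity supplied = (177.4 − 116)/0.325 = 188.92308.
Willingness to pay at q' = 188.92308: 237 − 0.21·188.92308 = 197.32615.
Δq = 226.16822 − 188.92308 = 37.24514; wedge = 197.32615 − 177.4 = 19.92615.
Welfare loss = ½ × 37.24514 × 19.92615 = $371.08.

$371.08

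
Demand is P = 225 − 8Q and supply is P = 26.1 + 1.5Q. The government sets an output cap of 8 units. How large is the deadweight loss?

Competitive equilibrium: 225 − 8Q = 26.1 + 1.5Q → Q* = 20.9368, P* = 57.5053.
At Q = 8: demand price = 225 − 8·8 = 161; supply price = 26.1 + 1.5·8 = 38.1.
ΔQ = 20.9368 − 8 = 12.9368; wedge = 161 − 38.1 = 122.9.
Welfare loss = ½ × 12.9368 × 122.9 = 794.97.

794.97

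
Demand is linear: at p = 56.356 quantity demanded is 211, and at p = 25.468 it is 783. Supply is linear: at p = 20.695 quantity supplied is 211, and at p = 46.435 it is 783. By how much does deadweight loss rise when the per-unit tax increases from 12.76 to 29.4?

Demand slope = (25.468 − 56.356)/(783 − 211) = −0.054, so p = 67.75 − 0.054q.
Supply slope = (46.435 − 20.695)/(783 − 211) = 0.045, so p = 11.2 + 0.045q.
Competitive equilibrium: 67.75 − 0.054q = 11.2 + 0.045q → q* = 571.2121, p* = 36.9045.
For a per-unit tax t: Δq = t/0.099, so DWL = ½·t·(t/0.099) = t²/0.198.
At t = 12.76: DWL = 822.311. At t = 29.4: DWL = 4365.455.
Increase = 4365.455 − 822.311 = 3543.14.

3543.14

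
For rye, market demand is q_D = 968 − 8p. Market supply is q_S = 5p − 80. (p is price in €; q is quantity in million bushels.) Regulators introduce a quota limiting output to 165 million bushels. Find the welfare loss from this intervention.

In inverse form: demand p = 121 − 0.125q, supply p = 16 + 0.2q.
Competitive equilibrium: 121 − 0.125q = 16 + 0.2q → q* = 323.0769, p* = 80.6154.
At q = 165: demand price = 121 − 0.125·165 = 100.375; supply price = 16 + 0.2·165 = 49.
Δq = 323.0769 − 165 = 158.0769; wedge = 100.375 − 49 = 51.375.
DWL = ½ × 158.0769 × 51.375 = €4060.60 million.

€4060.60 million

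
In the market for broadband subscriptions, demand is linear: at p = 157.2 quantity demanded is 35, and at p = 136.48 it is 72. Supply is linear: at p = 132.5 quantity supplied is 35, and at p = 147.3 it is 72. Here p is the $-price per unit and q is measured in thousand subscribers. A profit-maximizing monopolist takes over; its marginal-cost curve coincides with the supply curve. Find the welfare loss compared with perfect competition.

$240.28 thousand

Demand slope = (136.48 − 157.2)/(72 − 35) = −0.56, so p = 176.8 − 0.56q.
Supply slope = (147.3 − 132.5)/(72 − 35) = 0.4, so p = 118.5 + 0.4q.
Competitive equilibrium: 176.8 − 0.56q = 118.5 + 0.4q → q* = 60.7292, p* = 142.7917.
Marginal revenue: MR = 176.8 − 1.12q. Set MR = MC: 176.8 − 1.12q = 118.5 + 0.4q → q_m = 38.3553.
Price p_m = 176.8 − 0.56·38.3553 = 155.321; MC(q_m) = 118.5 + 0.4·38.3553 = 133.8421.
Competitive q* = 60.7292, so Δq = 22.3739; wedge = 155.321 − 133.8421 = 21.4789.
Welfare loss = ½ × 22.3739 × 21.4789 = $240.28 thousand.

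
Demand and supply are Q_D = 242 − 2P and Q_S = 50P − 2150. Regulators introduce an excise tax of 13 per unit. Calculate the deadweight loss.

162.50

In inverse form: demand P = 121 − 0.5Q, supply P = 43 + 0.02Q.
Competitive equilibrium: 121 − 0.5Q = 43 + 0.02Q → Q* = 150, P* = 46.
With the tax, the buyer price exceeds the seller price by 13: (121 − 0.5Q) − (43 + 0.02Q) = 13 → Q' = 125.
ΔQ = 150 − 125 = 25; the wedge equals the tax, 13.
Deadweight loss = ½ × 25 × 13 = 162.50.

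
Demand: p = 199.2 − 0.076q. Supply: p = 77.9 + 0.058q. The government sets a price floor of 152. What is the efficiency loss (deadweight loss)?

Competitive equilibrium: 199.2 − 0.076q = 77.9 + 0.058q → q* = 905.2239, p* = 130.403.
At the floor p = 152, quantity demanded = (199.2 − 152)/0.076 = 621.0526.
Sellers' marginal cost at q' = 621.0526: 77.9 + 0.058·621.0526 = 113.9211.
Δq = 905.2239 − 621.0526 = 284.1713; wedge = 152 − 113.9211 = 38.0789.
DWL = ½ × 284.1713 × 38.0789 = 5410.47.

5410.47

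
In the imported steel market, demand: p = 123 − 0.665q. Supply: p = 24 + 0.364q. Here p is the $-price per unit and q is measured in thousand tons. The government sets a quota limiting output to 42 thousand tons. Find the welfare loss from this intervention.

$1511.97 thousand

Competitive equilibrium: 123 − 0.665q = 24 + 0.364q → q* = 96.2099, p* = 59.0204.
At q = 42: demand price = 123 − 0.665·42 = 95.07; supply price = 24 + 0.364·42 = 39.288.
Δq = 96.2099 − 42 = 54.2099; wedge = 95.07 − 39.288 = 55.782.
The triangle = ½ × 54.2099 × 55.782 = $1511.97 thousand.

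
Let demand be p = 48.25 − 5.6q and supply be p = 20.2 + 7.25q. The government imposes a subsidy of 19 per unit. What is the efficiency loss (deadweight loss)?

14.05

Competitive equilibrium: 48.25 − 5.6q = 20.2 + 7.25q → q* = 2.1829, p* = 36.0259.
The subsidy lowers effective supply by 19: p = 1.2 + 7.25q.
New quantity: 48.25 − 5.6q = 1.2 + 7.25q → q' = 3.6615.
Overproduction Δq = 3.6615 − 2.1829 = 1.4786; wedge = subsidy = 19.
DWL = ½ × 1.4786 × 19 = 14.05.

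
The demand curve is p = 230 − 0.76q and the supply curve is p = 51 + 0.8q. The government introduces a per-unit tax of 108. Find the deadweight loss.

Competitive equilibrium: 230 − 0.76q = 51 + 0.8q → q* = 114.7436, p* = 142.7949.
With the tax, the buyer price exceeds the seller price by 108: (230 − 0.76q) − (51 + 0.8q) = 108 → q' = 45.5128.
Δq = 114.7436 − 45.5128 = 69.2308; the wedge equals the tax, 108.
The triangle = ½ × 69.2308 × 108 = 3738.46.

3738.46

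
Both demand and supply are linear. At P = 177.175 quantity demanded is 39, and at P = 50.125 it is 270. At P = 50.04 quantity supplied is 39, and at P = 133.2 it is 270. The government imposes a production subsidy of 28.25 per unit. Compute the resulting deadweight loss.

438.50

Demand slope = (50.125 − 177.175)/(270 − 39) = −0.55, so P = 198.625 − 0.55Q.
Supply slope = (133.2 − 50.04)/(270 − 39) = 0.36, so P = 36 + 0.36Q.
Competitive equilibrium: 198.625 − 0.55Q = 36 + 0.36Q → Q* = 178.7088, P* = 100.3352.
The subsidy lowers effective supply by 28.25: P = 7.75 + 0.36Q.
New quantity: 198.625 − 0.55Q = 7.75 + 0.36Q → Q' = 209.7527.
Overproduction ΔQ = 209.7527 − 178.7088 = 31.0439; wedge = subsidy = 28.25.
The triangle = ½ × 31.0439 × 28.25 = 438.50.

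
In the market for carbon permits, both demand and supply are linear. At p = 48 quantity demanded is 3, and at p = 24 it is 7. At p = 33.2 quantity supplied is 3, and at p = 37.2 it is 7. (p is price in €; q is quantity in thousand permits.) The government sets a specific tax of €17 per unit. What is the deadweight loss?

€20.64 thousand

Demand slope = (24 − 48)/(7 − 3) = −6, so p = 66 − 6q.
Supply slope = (37.2 − 33.2)/(7 − 3) = 1, so p = 30.2 + q.
Competitive equilibrium: 66 − 6q = 30.2 + q → q* = 5.1143, p* = 35.3143.
With the tax, the buyer price exceeds the seller price by 17: (66 − 6q) − (30.2 + q) = 17 → q' = 2.6857.
Δq = 5.1143 − 2.6857 = 2.4286; the wedge equals the tax, 17.
The triangle = ½ × 2.4286 × 17 = €20.64 thousand.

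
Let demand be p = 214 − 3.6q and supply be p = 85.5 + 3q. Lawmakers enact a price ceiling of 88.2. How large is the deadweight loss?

Competitive equilibrium: 214 − 3.6q = 85.5 + 3q → q* = 19.4697, p* = 143.9091.
At the ceiling p = 88.2, quantity supplied = (88.2 − 85.5)/3 = 0.9.
Willingness to pay at q' = 0.9: 214 − 3.6·0.9 = 210.76.
Δq = 19.4697 − 0.9 = 18.5697; wedge = 210.76 − 88.2 = 122.56.
The triangle = ½ × 18.5697 × 122.56 = 1137.95.

1137.95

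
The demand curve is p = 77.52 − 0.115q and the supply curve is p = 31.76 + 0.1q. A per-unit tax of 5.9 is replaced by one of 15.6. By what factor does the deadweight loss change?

6.991

Competitive equilibrium: 77.52 − 0.115q = 31.76 + 0.1q → q* = 212.8372, p* = 53.0437.
For a per-unit tax t: Δq = t/0.215, so DWL = ½·t·(t/0.215) = t²/0.43.
At t = 5.9: DWL = 80.953. At t = 15.6: DWL = 565.953.
Ratio = (15.6/5.9)² = 6.991.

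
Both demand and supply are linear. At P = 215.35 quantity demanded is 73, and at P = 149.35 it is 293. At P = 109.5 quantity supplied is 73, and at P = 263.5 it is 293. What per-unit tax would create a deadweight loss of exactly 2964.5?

Demand slope = (149.35 − 215.35)/(293 − 73) = −0.3, so P = 237.25 − 0.3Q.
Supply slope = (263.5 − 109.5)/(293 − 73) = 0.7, so P = 58.4 + 0.7Q.
Competitive equilibrium: 237.25 − 0.3Q = 58.4 + 0.7Q → Q* = 178.85, P* = 183.595.
A tax t gives ΔQ = t/1 and wedge t, so DWL = t²/2.
t²/2 = 2964.5 → t² = 5929 → t = 77.

77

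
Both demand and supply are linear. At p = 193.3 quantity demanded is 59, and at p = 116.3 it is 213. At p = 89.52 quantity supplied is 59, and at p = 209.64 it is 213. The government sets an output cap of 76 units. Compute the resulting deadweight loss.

2627.84

Demand slope = (116.3 − 193.3)/(213 − 59) = −0.5, so p = 222.8 − 0.5q.
Supply slope = (209.64 − 89.52)/(213 − 59) = 0.78, so p = 43.5 + 0.78q.
Competitive equilibrium: 222.8 − 0.5q = 43.5 + 0.78q → q* = 140.0781, p* = 152.7609.
At q = 76: demand price = 222.8 − 0.5·76 = 184.8; supply price = 43.5 + 0.78·76 = 102.78.
Δq = 140.0781 − 76 = 64.0781; wedge = 184.8 − 102.78 = 82.02.
The triangle = ½ × 64.0781 × 82.02 = 2627.84.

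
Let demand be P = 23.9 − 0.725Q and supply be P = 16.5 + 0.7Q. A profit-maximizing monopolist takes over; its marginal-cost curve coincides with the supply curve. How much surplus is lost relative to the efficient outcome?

Competitive equilibrium: 23.9 − 0.725Q = 16.5 + 0.7Q → Q* = 5.193, P* = 20.1351.
Marginal revenue: MR = 23.9 − 1.45Q. Set MR = MC: 23.9 − 1.45Q = 16.5 + 0.7Q → Q_m = 3.4419.
Price P_m = 23.9 − 0.725·3.4419 = 21.4046; MC(Q_m) = 16.5 + 0.7·3.4419 = 18.9093.
Competitive Q* = 5.193, so ΔQ = 1.7511; wedge = 21.4046 − 18.9093 = 2.4953.
DWL = ½ × 1.7511 × 2.4953 = 2.18.

2.18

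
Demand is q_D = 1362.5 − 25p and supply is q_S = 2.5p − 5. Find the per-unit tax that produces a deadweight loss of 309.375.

In inverse form: demand p = 54.5 − 0.04q, supply p = 2 + 0.4q.
Competitive equilibrium: 54.5 − 0.04q = 2 + 0.4q → q* = 119.3182, p* = 49.7273.
A tax t gives Δq = t/0.44 and wedge t, so DWL = t²/0.88.
t²/0.88 = 309.375 → t² = 272.25 → t = 16.5.

16.5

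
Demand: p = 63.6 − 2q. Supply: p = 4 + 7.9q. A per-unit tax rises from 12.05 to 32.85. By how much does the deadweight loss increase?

47.17

Competitive equilibrium: 63.6 − 2q = 4 + 7.9q → q* = 6.0202, p* = 51.5596.
For a per-unit tax t: Δq = t/9.9, so DWL = ½·t·(t/9.9) = t²/19.8.
At t = 12.05: DWL = 7.333. At t = 32.85: DWL = 54.501.
Increase = 54.501 − 7.333 = 47.17.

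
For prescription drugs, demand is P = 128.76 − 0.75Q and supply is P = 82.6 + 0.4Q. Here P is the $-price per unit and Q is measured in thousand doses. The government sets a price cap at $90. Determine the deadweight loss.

Competitive equilibrium: 128.76 − 0.75Q = 82.6 + 0.4Q → Q* = 40.1391, P* = 98.6557.
At the ceiling P = 90, quantity supplied = (90 − 82.6)/0.4 = 18.5.
Willingness to pay at Q' = 18.5: 128.76 − 0.75·18.5 = 114.885.
ΔQ = 40.1391 − 18.5 = 21.6391; wedge = 114.885 − 90 = 24.885.
DWL = ½ × 21.6391 × 24.885 = $269.24 thousand.

$269.24 thousand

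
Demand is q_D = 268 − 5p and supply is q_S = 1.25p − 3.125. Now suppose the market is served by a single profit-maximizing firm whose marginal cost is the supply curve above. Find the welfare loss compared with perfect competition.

In inverse form: demand p = 53.6 − 0.2q, supply p = 2.5 + 0.8q.
Competitive equilibrium: 53.6 − 0.2q = 2.5 + 0.8q → q* = 51.1, p* = 43.38.
Marginal revenue: MR = 53.6 − 0.4q. Set MR = MC: 53.6 − 0.4q = 2.5 + 0.8q → q_m = 42.5833.
Price p_m = 53.6 − 0.2·42.5833 = 45.0833; MC(q_m) = 2.5 + 0.8·42.5833 = 36.5666.
Competitive q* = 51.1, so Δq = 8.5167; wedge = 45.0833 − 36.5666 = 8.5167.
Deadweight loss = ½ × 8.5167 × 8.5167 = 36.27.

36.27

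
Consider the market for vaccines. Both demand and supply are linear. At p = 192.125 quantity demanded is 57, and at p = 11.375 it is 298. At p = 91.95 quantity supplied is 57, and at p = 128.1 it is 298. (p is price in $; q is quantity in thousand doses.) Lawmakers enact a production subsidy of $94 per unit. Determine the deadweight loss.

$4908.89 thousand

Demand slope = (11.375 − 192.125)/(298 − 57) = −0.75, so p = 234.875 − 0.75q.
Supply slope = (128.1 − 91.95)/(298 − 57) = 0.15, so p = 83.4 + 0.15q.
Competitive equilibrium: 234.875 − 0.75q = 83.4 + 0.15q → q* = 168.3056, p* = 108.6458.
The subsidy lowers effective supply by 94: p = 0.15q − 10.6.
New quantity: 234.875 − 0.75q = 0.15q − 10.6 → q' = 272.75.
Overproduction Δq = 272.75 − 168.3056 = 104.4444; wedge = subsidy = 94.
The triangle = ½ × 104.4444 × 94 = $4908.89 thousand.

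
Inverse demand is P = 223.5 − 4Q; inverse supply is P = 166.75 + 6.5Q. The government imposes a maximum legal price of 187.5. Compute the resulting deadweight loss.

Competitive equilibrium: 223.5 − 4Q = 166.75 + 6.5Q → Q* = 5.4048, P* = 201.881.
At the ceiling P = 187.5, quantity supplied = (187.5 − 166.75)/6.5 = 3.1923.
Willingness to pay at Q' = 3.1923: 223.5 − 4·3.1923 = 210.7308.
ΔQ = 5.4048 − 3.1923 = 2.2125; wedge = 210.7308 − 187.5 = 23.2308.
DWL = ½ × 2.2125 × 23.2308 = 25.70.

25.70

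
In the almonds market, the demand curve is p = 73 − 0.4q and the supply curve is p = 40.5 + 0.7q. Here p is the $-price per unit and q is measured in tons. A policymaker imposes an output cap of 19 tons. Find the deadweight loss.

Competitive equilibrium: 73 − 0.4q = 40.5 + 0.7q → q* = 29.5455, p* = 61.1818.
At q = 19: demand price = 73 − 0.4·19 = 65.4; supply price = 40.5 + 0.7·19 = 53.8.
Δq = 29.5455 − 19 = 10.5455; wedge = 65.4 − 53.8 = 11.6.
DWL = ½ × 10.5455 × 11.6 = $61.16.

$61.16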